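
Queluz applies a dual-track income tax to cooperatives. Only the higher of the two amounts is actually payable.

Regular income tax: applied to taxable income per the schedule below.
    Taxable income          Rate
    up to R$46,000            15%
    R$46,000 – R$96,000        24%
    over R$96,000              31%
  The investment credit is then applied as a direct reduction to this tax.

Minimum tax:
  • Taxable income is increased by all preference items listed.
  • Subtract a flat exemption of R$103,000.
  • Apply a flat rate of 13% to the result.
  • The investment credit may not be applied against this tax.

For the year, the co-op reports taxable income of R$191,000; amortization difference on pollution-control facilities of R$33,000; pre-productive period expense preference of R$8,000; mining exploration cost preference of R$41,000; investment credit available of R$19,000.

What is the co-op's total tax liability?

Minimum tax:
  Adjusted income: R$191,000 + R$33,000 + R$8,000 + R$41,000 = R$273,000
  Less exemption R$103,000 → base R$170,000
  R$170,000 × 13% = R$22,100

Regular income tax:
  R$46,000 × 15% = R$6,900
  R$50,000 × 24% = R$12,000
  R$95,000 × 31% = R$29,450
  → R$48,350
  Less investment credit R$19,000 → R$29,350

R$29,350 > R$22,100, so the regular income tax governs.

R$29,350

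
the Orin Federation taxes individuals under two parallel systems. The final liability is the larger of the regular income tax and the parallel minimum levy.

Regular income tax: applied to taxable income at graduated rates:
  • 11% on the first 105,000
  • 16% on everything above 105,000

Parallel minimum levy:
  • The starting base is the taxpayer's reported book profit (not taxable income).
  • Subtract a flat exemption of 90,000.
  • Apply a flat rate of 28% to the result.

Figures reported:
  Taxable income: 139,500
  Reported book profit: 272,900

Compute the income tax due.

51,212

Parallel minimum levy:
  Base (reported book profit): 272,900
  Less exemption 90,000 → base 182,900
  182,900 × 28% = 51,212

Regular income tax:
  105,000 × 11% = 11,550
  34,500 × 16% = 5,520
  → 17,070

51,212 > 17,070, so the parallel minimum levy is the binding amount.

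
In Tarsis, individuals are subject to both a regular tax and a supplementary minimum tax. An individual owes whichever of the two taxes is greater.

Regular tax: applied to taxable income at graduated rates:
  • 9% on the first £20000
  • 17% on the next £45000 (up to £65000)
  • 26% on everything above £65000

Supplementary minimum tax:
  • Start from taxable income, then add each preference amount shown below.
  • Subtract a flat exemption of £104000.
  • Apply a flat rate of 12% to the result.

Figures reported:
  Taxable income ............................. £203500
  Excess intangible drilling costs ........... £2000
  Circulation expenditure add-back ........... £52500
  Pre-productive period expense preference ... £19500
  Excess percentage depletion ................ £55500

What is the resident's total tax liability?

£45460

Supplementary minimum tax:
  Adjusted income: £203500 + £2000 + £52500 + £19500 + £55500 = £333000
  Less exemption £104000 → base £229000
  £229000 × 12% = £27480

Regular tax:
  £20000 × 9% = £1800
  £45000 × 17% = £7650
  £138500 × 26% = £36010
  → £45460

£45460 > £27480, so the regular tax governs.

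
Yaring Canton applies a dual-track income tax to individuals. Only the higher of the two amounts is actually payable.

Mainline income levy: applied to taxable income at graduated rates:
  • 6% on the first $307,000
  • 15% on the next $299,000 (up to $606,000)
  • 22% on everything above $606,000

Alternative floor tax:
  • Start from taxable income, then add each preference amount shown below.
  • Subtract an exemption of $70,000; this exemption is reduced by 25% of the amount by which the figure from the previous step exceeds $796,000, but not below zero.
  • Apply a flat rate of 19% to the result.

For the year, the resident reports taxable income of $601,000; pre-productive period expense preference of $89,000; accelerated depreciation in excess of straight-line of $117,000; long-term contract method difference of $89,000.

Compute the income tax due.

Mainline income levy:
  $307,000 × 6% = $18,420
  $294,000 × 15% = $44,100
  → $62,520

Alternative floor tax:
  Adjusted income: $601,000 + $89,000 + $117,000 + $89,000 = $896,000
  Exemption: $70,000 − 25% × ($896,000 − $796,000) = $70,000 − $25,000 = $45,000
  Base: $896,000 − $45,000 = $851,000
  $851,000 × 19% = $161,690

$161,690 > $62,520, so the alternative floor tax is the binding amount.

$161,690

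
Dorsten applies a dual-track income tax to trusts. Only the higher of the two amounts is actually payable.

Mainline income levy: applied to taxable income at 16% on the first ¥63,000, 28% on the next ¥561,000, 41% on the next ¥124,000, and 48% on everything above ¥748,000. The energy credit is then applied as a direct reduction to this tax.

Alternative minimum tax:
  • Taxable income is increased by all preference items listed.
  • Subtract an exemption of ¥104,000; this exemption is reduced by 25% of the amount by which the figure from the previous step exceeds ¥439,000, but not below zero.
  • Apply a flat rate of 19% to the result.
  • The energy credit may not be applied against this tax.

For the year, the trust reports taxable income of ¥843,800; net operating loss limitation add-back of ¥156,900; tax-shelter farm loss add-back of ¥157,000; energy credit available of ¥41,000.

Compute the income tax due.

Alternative minimum tax:
  Adjusted income: ¥843,800 + ¥156,900 + ¥157,000 = ¥1,157,700
  Exemption: 25% × (¥1,157,700 − ¥439,000) = ¥179,675 ≥ ¥104,000, so the exemption is fully phased out
  Base: ¥1,157,700 − ¥0 = ¥1,157,700
  ¥1,157,700 × 19% = ¥219,963

Mainline income levy:
  ¥63,000 × 16% = ¥10,080
  ¥561,000 × 28% = ¥157,080
  ¥124,000 × 41% = ¥50,840
  ¥95,800 × 48% = ¥45,984
  → ¥263,984
  Less energy credit ¥41,000 → ¥222,984

¥222,984 > ¥219,963, so the mainline income levy governs.

¥222,984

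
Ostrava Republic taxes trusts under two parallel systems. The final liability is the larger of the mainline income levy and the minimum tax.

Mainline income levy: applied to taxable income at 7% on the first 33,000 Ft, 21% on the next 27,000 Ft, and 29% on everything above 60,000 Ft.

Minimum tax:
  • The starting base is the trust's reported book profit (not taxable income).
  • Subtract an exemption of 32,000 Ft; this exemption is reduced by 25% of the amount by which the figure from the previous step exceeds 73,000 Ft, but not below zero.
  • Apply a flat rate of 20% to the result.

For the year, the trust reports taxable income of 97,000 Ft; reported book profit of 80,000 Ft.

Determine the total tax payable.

18,710 Ft

Minimum tax:
  Base (reported book profit): 80,000 Ft
  Exemption: 32,000 Ft − 25% × (80,000 Ft − 73,000 Ft) = 32,000 Ft − 1,750 Ft = 30,250 Ft
  Base: 80,000 Ft − 30,250 Ft = 49,750 Ft
  49,750 Ft × 20% = 9,950 Ft

Mainline income levy:
  33,000 Ft × 7% = 2,310 Ft
  27,000 Ft × 21% = 5,670 Ft
  37,000 Ft × 29% = 10,730 Ft
  → 18,710 Ft

18,710 Ft > 9,950 Ft, so the mainline income levy governs.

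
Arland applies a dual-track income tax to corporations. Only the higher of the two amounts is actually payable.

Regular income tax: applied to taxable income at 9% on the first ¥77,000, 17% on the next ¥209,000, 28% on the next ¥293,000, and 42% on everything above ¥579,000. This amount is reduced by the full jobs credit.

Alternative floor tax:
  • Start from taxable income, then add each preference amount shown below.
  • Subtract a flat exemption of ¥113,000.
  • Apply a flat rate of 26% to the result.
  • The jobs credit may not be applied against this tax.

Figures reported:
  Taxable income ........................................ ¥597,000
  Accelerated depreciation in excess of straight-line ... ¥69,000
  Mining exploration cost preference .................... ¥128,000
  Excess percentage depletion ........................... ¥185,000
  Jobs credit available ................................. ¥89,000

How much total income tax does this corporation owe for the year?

¥225,160

Regular income tax:
  ¥77,000 × 9% = ¥6,930
  ¥209,000 × 17% = ¥35,530
  ¥293,000 × 28% = ¥82,040
  ¥18,000 × 42% = ¥7,560
  → ¥132,060
  Less jobs credit ¥89,000 → ¥43,060

Alternative floor tax:
  Adjusted income: ¥597,000 + ¥69,000 + ¥128,000 + ¥185,000 = ¥979,000
  Less exemption ¥113,000 → base ¥866,000
  ¥866,000 × 26% = ¥225,160

¥225,160 > ¥43,060, so the alternative floor tax is the binding amount.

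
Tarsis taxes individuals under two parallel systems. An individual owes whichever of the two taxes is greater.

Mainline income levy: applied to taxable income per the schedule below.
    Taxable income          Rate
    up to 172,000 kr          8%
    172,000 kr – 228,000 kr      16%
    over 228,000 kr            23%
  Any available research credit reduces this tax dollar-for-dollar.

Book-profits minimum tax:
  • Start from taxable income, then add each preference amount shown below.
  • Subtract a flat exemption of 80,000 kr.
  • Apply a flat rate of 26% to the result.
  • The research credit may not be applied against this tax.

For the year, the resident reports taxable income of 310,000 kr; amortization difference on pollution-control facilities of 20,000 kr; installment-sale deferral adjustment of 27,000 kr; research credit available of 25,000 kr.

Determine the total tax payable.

72,020 kr

Book-profits minimum tax:
  Adjusted income: 310,000 kr + 20,000 kr + 27,000 kr = 357,000 kr
  Less exemption 80,000 kr → base 277,000 kr
  277,000 kr × 26% = 72,020 kr

Mainline income levy:
  172,000 kr × 8% = 13,760 kr
  56,000 kr × 16% = 8,960 kr
  82,000 kr × 23% = 18,860 kr
  → 41,580 kr
  Less research credit 25,000 kr → 16,580 kr

72,020 kr > 16,580 kr, so the book-profits minimum tax is the binding amount.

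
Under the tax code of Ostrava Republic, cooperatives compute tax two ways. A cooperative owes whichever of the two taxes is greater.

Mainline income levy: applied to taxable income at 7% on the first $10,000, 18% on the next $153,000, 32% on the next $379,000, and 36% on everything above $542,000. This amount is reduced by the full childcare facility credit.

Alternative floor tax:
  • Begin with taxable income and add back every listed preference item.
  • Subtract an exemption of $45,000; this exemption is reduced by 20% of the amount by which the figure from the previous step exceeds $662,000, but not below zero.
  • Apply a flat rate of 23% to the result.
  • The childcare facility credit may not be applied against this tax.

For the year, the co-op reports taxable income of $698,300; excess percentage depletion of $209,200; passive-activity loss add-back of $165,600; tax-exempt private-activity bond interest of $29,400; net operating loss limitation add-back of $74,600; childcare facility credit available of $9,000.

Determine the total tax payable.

$270,733

Alternative floor tax:
  Adjusted income: $698,300 + $209,200 + $165,600 + $29,400 + $74,600 = $1,177,100
  Exemption: 20% × ($1,177,100 − $662,000) = $103,020 ≥ $45,000, so the exemption is fully phased out
  Base: $1,177,100 − $0 = $1,177,100
  $1,177,100 × 23% = $270,733

Mainline income levy:
  $10,000 × 7% = $700
  $153,000 × 18% = $27,540
  $379,000 × 32% = $121,280
  $156,300 × 36% = $56,268
  → $205,788
  Less childcare facility credit $9,000 → $196,788

$270,733 > $196,788, so the alternative floor tax is the binding amount.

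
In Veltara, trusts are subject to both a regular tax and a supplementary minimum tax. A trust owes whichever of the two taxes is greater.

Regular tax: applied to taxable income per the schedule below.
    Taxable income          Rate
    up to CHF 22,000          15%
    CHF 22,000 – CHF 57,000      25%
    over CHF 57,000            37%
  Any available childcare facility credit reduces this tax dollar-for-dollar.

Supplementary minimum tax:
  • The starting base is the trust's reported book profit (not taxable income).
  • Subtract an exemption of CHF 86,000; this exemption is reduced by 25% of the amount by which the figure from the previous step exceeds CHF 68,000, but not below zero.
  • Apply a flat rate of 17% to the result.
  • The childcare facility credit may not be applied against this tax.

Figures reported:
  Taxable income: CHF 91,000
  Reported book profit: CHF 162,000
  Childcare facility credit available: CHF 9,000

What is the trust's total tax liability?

CHF 16,915

Regular tax:
  CHF 22,000 × 15% = CHF 3,300
  CHF 35,000 × 25% = CHF 8,750
  CHF 34,000 × 37% = CHF 12,580
  → CHF 24,630
  Less childcare facility credit CHF 9,000 → CHF 15,630

Supplementary minimum tax:
  Base (reported book profit): CHF 162,000
  Exemption: CHF 86,000 − 25% × (CHF 162,000 − CHF 68,000) = CHF 86,000 − CHF 23,500 = CHF 62,500
  Base: CHF 162,000 − CHF 62,500 = CHF 99,500
  CHF 99,500 × 17% = CHF 16,915

CHF 16,915 > CHF 15,630, so the supplementary minimum tax is the binding amount.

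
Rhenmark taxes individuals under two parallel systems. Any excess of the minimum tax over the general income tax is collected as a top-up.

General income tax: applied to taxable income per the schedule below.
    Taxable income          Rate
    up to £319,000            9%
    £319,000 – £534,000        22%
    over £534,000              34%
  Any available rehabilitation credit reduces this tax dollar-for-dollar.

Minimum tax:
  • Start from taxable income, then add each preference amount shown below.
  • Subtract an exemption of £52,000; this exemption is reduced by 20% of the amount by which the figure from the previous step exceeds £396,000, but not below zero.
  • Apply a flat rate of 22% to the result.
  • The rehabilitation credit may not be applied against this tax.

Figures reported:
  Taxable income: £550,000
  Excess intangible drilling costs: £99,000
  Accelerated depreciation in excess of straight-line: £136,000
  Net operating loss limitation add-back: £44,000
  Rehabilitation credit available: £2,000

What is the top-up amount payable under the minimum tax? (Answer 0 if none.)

Minimum tax:
  Adjusted income: £550,000 + £99,000 + £136,000 + £44,000 = £829,000
  Exemption: 20% × (£829,000 − £396,000) = £86,600 ≥ £52,000, so the exemption is fully phased out
  Base: £829,000 − £0 = £829,000
  £829,000 × 22% = £182,380

General income tax:
  £319,000 × 9% = £28,710
  £215,000 × 22% = £47,300
  £16,000 × 34% = £5,440
  → £81,450
  Less rehabilitation credit £2,000 → £79,450

Excess of minimum tax over general income tax: £182,380 − £79,450 = £102,930.

£102,930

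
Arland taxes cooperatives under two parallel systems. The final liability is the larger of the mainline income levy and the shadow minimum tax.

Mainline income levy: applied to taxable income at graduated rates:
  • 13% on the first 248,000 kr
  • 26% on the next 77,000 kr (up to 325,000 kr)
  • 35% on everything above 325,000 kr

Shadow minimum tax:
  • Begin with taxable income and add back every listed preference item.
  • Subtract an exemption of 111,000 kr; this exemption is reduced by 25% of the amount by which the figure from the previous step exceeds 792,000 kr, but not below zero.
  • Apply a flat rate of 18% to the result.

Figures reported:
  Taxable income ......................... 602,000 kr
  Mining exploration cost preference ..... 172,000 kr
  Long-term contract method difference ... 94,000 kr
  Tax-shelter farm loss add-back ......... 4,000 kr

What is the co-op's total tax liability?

Mainline income levy:
  248,000 kr × 13% = 32,240 kr
  77,000 kr × 26% = 20,020 kr
  277,000 kr × 35% = 96,950 kr
  → 149,210 kr

Shadow minimum tax:
  Adjusted income: 602,000 kr + 172,000 kr + 94,000 kr + 4,000 kr = 872,000 kr
  Exemption: 111,000 kr − 25% × (872,000 kr − 792,000 kr) = 111,000 kr − 20,000 kr = 91,000 kr
  Base: 872,000 kr − 91,000 kr = 781,000 kr
  781,000 kr × 18% = 140,580 kr

149,210 kr > 140,580 kr, so the mainline income levy governs.

149,210 kr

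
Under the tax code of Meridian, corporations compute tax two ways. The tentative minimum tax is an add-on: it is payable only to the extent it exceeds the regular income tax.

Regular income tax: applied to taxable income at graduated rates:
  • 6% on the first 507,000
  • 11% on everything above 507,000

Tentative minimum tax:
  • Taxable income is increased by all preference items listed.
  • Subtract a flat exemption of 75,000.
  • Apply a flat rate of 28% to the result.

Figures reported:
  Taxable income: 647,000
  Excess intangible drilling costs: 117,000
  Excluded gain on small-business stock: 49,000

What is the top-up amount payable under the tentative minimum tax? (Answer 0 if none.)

Regular income tax:
  507,000 × 6% = 30,420
  140,000 × 11% = 15,400
  → 45,820

Tentative minimum tax:
  Adjusted income: 647,000 + 117,000 + 49,000 = 813,000
  Less exemption 75,000 → base 738,000
  738,000 × 28% = 206,640

Excess of tentative minimum tax over regular income tax: 206,640 − 45,820 = 160,820.

160,820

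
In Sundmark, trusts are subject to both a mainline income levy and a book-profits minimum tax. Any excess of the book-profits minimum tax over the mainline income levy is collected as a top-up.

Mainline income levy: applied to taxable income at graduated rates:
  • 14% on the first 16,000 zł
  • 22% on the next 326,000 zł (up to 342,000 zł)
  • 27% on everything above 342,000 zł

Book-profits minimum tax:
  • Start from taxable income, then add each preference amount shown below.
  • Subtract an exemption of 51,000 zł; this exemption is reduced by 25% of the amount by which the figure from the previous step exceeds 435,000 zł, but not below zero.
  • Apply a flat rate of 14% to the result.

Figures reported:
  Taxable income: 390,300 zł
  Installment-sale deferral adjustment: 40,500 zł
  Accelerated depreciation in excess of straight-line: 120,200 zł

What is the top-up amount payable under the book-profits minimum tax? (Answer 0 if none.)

0 zł

Book-profits minimum tax:
  Adjusted income: 390,300 zł + 40,500 zł + 120,200 zł = 551,000 zł
  Exemption: 51,000 zł − 25% × (551,000 zł − 435,000 zł) = 51,000 zł − 29,000 zł = 22,000 zł
  Base: 551,000 zł − 22,000 zł = 529,000 zł
  529,000 zł × 14% = 74,060 zł

Mainline income levy:
  16,000 zł × 14% = 2,240 zł
  326,000 zł × 22% = 71,720 zł
  48,300 zł × 27% = 13,041 zł
  → 87,001 zł

74,060 zł ≤ 87,001 zł, so no add-on is due.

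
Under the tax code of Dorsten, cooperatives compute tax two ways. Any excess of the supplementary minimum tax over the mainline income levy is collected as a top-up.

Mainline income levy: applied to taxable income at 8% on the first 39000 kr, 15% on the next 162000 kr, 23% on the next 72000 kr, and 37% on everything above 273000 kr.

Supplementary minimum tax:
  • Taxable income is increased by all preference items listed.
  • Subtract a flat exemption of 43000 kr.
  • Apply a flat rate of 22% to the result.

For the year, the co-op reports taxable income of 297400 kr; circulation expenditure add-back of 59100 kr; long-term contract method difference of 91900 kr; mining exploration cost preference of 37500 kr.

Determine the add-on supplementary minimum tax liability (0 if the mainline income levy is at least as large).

Supplementary minimum tax:
  Adjusted income: 297400 kr + 59100 kr + 91900 kr + 37500 kr = 485900 kr
  Less exemption 43000 kr → base 442900 kr
  442900 kr × 22% = 97438 kr

Mainline income levy:
  39000 kr × 8% = 3120 kr
  162000 kr × 15% = 24300 kr
  72000 kr × 23% = 16560 kr
  24400 kr × 37% = 9028 kr
  → 53008 kr

Excess of supplementary minimum tax over mainline income levy: 97438 kr − 53008 kr = 44430 kr.

44430 kr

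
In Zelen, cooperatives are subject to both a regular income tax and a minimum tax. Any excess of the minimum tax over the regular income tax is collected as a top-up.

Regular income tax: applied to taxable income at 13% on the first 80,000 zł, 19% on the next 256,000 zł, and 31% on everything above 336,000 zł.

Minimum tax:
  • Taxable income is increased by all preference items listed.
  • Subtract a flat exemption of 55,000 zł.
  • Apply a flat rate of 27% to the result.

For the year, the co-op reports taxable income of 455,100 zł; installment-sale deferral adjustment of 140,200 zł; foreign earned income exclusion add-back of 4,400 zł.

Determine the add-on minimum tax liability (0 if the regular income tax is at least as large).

51,108 zł

Minimum tax:
  Adjusted income: 455,100 zł + 140,200 zł + 4,400 zł = 599,700 zł
  Less exemption 55,000 zł → base 544,700 zł
  544,700 zł × 27% = 147,069 zł

Regular income tax:
  80,000 zł × 13% = 10,400 zł
  256,000 zł × 19% = 48,640 zł
  119,100 zł × 31% = 36,921 zł
  → 95,961 zł

Excess of minimum tax over regular income tax: 147,069 zł − 95,961 zł = 51,108 zł.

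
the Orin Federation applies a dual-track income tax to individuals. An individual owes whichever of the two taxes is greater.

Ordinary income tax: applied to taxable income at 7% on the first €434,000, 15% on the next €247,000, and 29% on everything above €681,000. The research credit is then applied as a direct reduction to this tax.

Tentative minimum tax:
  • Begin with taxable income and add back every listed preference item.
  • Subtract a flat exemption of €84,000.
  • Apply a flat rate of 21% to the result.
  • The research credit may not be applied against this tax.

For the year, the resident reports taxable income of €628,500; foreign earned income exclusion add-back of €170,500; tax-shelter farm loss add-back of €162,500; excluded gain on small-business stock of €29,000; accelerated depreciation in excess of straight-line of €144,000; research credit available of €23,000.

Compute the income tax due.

€220,605

Tentative minimum tax:
  Adjusted income: €628,500 + €170,500 + €162,500 + €29,000 + €144,000 = €1,134,500
  Less exemption €84,000 → base €1,050,500
  €1,050,500 × 21% = €220,605

Ordinary income tax:
  €434,000 × 7% = €30,380
  €194,500 × 15% = €29,175
  → €59,555
  Less research credit €23,000 → €36,555

€220,605 > €36,555, so the tentative minimum tax is the binding amount.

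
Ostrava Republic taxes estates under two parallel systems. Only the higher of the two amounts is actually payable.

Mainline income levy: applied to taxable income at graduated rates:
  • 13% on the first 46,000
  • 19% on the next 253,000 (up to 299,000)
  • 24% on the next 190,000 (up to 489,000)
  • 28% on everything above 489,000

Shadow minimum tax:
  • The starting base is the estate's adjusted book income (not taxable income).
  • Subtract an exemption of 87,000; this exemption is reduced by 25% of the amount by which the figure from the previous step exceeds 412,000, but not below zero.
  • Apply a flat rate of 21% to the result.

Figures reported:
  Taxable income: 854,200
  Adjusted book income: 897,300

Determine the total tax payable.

201,906

Mainline income levy:
  46,000 × 13% = 5,980
  253,000 × 19% = 48,070
  190,000 × 24% = 45,600
  365,200 × 28% = 102,256
  → 201,906

Shadow minimum tax:
  Base (adjusted book income): 897,300
  Exemption: 25% × (897,300 − 412,000) = 121,325 ≥ 87,000, so the exemption is fully phased out
  Base: 897,300 − 0 = 897,300
  897,300 × 21% = 188,433

201,906 > 188,433, so the mainline income levy governs.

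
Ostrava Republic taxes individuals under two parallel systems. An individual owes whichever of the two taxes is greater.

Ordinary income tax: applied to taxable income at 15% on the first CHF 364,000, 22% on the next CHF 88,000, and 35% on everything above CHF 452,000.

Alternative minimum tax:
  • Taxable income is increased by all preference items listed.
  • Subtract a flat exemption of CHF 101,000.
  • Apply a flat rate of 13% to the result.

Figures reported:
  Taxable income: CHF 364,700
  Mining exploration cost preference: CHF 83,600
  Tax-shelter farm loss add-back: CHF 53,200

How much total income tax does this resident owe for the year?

CHF 54,754

Ordinary income tax:
  CHF 364,000 × 15% = CHF 54,600
  CHF 700 × 22% = CHF 154
  → CHF 54,754

Alternative minimum tax:
  Adjusted income: CHF 364,700 + CHF 83,600 + CHF 53,200 = CHF 501,500
  Less exemption CHF 101,000 → base CHF 400,500
  CHF 400,500 × 13% = CHF 52,065

CHF 54,754 > CHF 52,065, so the ordinary income tax governs.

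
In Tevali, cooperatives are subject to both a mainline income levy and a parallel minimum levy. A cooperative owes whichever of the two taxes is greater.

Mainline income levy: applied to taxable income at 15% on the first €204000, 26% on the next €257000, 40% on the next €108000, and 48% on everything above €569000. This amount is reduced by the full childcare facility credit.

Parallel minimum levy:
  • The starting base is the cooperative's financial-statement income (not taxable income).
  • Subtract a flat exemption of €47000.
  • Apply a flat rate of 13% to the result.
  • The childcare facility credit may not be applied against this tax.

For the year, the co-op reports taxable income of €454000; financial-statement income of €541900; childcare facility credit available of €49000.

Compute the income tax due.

€64337

Parallel minimum levy:
  Base (financial-statement income): €541900
  Less exemption €47000 → base €494900
  €494900 × 13% = €64337

Mainline income levy:
  €204000 × 15% = €30600
  €250000 × 26% = €65000
  → €95600
  Less childcare facility credit €49000 → €46600

€64337 > €46600, so the parallel minimum levy is the binding amount.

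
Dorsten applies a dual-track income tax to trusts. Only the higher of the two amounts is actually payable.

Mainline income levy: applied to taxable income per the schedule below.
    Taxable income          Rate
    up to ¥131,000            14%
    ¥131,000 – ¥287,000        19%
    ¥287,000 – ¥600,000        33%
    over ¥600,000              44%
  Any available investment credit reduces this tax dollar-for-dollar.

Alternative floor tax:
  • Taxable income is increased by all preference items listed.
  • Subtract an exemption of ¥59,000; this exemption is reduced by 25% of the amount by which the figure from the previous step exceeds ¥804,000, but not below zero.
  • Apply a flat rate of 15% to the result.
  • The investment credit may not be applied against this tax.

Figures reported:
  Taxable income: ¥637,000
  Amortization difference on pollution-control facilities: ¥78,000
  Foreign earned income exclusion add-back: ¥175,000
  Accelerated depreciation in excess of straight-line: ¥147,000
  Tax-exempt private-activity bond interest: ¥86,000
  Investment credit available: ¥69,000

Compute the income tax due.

Mainline income levy:
  ¥131,000 × 14% = ¥18,340
  ¥156,000 × 19% = ¥29,640
  ¥313,000 × 33% = ¥103,290
  ¥37,000 × 44% = ¥16,280
  → ¥167,550
  Less investment credit ¥69,000 → ¥98,550

Alternative floor tax:
  Adjusted income: ¥637,000 + ¥78,000 + ¥175,000 + ¥147,000 + ¥86,000 = ¥1,123,000
  Exemption: 25% × (¥1,123,000 − ¥804,000) = ¥79,750 ≥ ¥59,000, so the exemption is fully phased out
  Base: ¥1,123,000 − ¥0 = ¥1,123,000
  ¥1,123,000 × 15% = ¥168,450

¥168,450 > ¥98,550, so the alternative floor tax is the binding amount.

¥168,450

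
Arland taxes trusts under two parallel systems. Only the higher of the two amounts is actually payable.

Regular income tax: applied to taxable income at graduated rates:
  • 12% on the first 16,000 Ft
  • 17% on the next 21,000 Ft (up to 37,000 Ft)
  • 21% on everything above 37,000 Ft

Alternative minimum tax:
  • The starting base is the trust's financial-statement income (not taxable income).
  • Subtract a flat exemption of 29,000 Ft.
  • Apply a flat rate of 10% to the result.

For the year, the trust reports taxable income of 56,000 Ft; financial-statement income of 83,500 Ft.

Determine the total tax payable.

9,480 Ft

Regular income tax:
  16,000 Ft × 12% = 1,920 Ft
  21,000 Ft × 17% = 3,570 Ft
  19,000 Ft × 21% = 3,990 Ft
  → 9,480 Ft

Alternative minimum tax:
  Base (financial-statement income): 83,500 Ft
  Less exemption 29,000 Ft → base 54,500 Ft
  54,500 Ft × 10% = 5,450 Ft

9,480 Ft > 5,450 Ft, so the regular income tax governs.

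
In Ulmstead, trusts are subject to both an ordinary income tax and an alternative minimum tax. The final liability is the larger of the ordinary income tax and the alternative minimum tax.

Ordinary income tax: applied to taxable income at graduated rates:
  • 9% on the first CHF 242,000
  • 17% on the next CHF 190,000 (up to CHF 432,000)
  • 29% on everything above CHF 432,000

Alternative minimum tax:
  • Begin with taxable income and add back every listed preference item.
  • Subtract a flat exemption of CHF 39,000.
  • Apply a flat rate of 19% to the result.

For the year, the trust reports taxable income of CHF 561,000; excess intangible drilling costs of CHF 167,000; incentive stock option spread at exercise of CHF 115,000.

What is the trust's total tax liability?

CHF 152,760

Alternative minimum tax:
  Adjusted income: CHF 561,000 + CHF 167,000 + CHF 115,000 = CHF 843,000
  Less exemption CHF 39,000 → base CHF 804,000
  CHF 804,000 × 19% = CHF 152,760

Ordinary income tax:
  CHF 242,000 × 9% = CHF 21,780
  CHF 190,000 × 17% = CHF 32,300
  CHF 129,000 × 29% = CHF 37,410
  → CHF 91,490

CHF 152,760 > CHF 91,490, so the alternative minimum tax is the binding amount.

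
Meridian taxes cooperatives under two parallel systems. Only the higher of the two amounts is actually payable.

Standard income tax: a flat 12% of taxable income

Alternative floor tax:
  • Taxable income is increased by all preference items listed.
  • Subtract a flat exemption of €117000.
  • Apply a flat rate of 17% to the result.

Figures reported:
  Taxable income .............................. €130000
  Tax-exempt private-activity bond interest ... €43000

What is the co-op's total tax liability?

€15600

Alternative floor tax:
  Adjusted income: €130000 + €43000 = €173000
  Less exemption €117000 → base €56000
  €56000 × 17% = €9520

Standard income tax:
  €130000 × 12% = €15600

€15600 > €9520, so the standard income tax governs.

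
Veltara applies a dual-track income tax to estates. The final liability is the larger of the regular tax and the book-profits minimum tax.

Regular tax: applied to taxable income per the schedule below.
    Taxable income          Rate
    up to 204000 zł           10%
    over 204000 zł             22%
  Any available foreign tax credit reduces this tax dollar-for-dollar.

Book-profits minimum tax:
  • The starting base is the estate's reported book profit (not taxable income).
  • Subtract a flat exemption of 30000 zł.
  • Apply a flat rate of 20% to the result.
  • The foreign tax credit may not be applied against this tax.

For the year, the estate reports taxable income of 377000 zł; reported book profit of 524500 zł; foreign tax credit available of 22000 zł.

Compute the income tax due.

Book-profits minimum tax:
  Base (reported book profit): 524500 zł
  Less exemption 30000 zł → base 494500 zł
  494500 zł × 20% = 98900 zł

Regular tax:
  204000 zł × 10% = 20400 zł
  173000 zł × 22% = 38060 zł
  → 58460 zł
  Less foreign tax credit 22000 zł → 36460 zł

98900 zł > 36460 zł, so the book-profits minimum tax is the binding amount.

98900 zł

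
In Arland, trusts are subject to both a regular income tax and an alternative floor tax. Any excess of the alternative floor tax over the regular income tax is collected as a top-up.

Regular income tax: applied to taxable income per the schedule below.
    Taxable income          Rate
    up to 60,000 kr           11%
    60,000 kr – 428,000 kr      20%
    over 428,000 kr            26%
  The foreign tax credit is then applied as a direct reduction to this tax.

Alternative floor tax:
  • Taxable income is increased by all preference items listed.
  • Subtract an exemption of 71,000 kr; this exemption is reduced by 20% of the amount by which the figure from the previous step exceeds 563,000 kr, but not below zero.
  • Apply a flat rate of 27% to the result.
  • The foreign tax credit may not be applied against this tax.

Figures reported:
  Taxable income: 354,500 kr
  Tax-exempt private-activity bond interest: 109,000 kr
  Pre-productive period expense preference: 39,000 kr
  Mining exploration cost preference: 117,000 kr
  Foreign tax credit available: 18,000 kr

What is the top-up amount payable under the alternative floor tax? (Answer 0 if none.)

Regular income tax:
  60,000 kr × 11% = 6,600 kr
  294,500 kr × 20% = 58,900 kr
  → 65,500 kr
  Less foreign tax credit 18,000 kr → 47,500 kr

Alternative floor tax:
  Adjusted income: 354,500 kr + 109,000 kr + 39,000 kr + 117,000 kr = 619,500 kr
  Exemption: 71,000 kr − 20% × (619,500 kr − 563,000 kr) = 71,000 kr − 11,300 kr = 59,700 kr
  Base: 619,500 kr − 59,700 kr = 559,800 kr
  559,800 kr × 27% = 151,146 kr

Excess of alternative floor tax over regular income tax: 151,146 kr − 47,500 kr = 103,646 kr.

103,646 kr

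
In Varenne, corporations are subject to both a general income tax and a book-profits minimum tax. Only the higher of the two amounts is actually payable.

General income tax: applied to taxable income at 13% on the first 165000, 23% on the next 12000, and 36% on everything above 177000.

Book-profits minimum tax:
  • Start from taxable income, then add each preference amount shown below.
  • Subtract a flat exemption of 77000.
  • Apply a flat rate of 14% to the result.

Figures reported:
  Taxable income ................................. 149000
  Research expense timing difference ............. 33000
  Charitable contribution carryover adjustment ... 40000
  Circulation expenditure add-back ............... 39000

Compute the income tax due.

25760

General income tax:
  149000 × 13% = 19370

Book-profits minimum tax:
  Adjusted income: 149000 + 33000 + 40000 + 39000 = 261000
  Less exemption 77000 → base 184000
  184000 × 14% = 25760

25760 > 19370, so the book-profits minimum tax is the binding amount.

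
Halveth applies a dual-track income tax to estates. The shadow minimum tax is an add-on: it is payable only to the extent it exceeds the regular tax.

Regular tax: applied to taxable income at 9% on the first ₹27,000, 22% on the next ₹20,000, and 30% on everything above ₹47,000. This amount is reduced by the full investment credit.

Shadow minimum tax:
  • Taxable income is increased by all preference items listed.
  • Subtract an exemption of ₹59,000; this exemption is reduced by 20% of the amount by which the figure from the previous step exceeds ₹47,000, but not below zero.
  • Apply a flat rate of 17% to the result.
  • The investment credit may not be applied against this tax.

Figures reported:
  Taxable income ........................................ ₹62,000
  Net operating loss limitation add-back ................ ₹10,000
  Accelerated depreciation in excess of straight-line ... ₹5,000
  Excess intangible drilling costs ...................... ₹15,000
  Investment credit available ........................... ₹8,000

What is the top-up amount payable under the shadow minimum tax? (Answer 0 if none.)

₹3,810

Regular tax:
  ₹27,000 × 9% = ₹2,430
  ₹20,000 × 22% = ₹4,400
  ₹15,000 × 30% = ₹4,500
  → ₹11,330
  Less investment credit ₹8,000 → ₹3,330

Shadow minimum tax:
  Adjusted income: ₹62,000 + ₹10,000 + ₹5,000 + ₹15,000 = ₹92,000
  Exemption: ₹59,000 − 20% × (₹92,000 − ₹47,000) = ₹59,000 − ₹9,000 = ₹50,000
  Base: ₹92,000 − ₹50,000 = ₹42,000
  ₹42,000 × 17% = ₹7,140

Excess of shadow minimum tax over regular tax: ₹7,140 − ₹3,330 = ₹3,810.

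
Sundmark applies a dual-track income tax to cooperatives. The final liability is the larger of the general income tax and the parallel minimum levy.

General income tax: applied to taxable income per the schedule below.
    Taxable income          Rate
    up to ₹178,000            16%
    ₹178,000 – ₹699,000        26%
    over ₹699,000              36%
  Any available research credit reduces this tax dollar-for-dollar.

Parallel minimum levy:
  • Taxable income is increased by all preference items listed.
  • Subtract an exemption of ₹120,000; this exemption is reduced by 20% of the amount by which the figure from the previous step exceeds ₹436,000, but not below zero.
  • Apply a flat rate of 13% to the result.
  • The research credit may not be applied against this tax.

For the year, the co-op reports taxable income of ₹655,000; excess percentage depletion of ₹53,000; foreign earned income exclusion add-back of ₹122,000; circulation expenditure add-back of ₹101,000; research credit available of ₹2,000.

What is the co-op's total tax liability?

General income tax:
  ₹178,000 × 16% = ₹28,480
  ₹477,000 × 26% = ₹124,020
  → ₹152,500
  Less research credit ₹2,000 → ₹150,500

Parallel minimum levy:
  Adjusted income: ₹655,000 + ₹53,000 + ₹122,000 + ₹101,000 = ₹931,000
  Exemption: ₹120,000 − 20% × (₹931,000 − ₹436,000) = ₹120,000 − ₹99,000 = ₹21,000
  Base: ₹931,000 − ₹21,000 = ₹910,000
  ₹910,000 × 13% = ₹118,300

₹150,500 > ₹118,300, so the general income tax governs.

₹150,500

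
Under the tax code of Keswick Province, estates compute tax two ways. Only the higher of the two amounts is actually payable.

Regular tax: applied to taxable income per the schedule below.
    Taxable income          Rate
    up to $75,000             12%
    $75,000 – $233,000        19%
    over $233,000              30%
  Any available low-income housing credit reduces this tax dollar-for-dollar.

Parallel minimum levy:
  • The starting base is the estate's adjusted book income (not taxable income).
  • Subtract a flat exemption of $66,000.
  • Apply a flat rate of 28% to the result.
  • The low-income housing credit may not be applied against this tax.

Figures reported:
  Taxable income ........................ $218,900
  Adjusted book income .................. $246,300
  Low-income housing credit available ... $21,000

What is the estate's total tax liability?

Parallel minimum levy:
  Base (adjusted book income): $246,300
  Less exemption $66,000 → base $180,300
  $180,300 × 28% = $50,484

Regular tax:
  $75,000 × 12% = $9,000
  $143,900 × 19% = $27,341
  → $36,341
  Less low-income housing credit $21,000 → $15,341

$50,484 > $15,341, so the parallel minimum levy is the binding amount.

$50,484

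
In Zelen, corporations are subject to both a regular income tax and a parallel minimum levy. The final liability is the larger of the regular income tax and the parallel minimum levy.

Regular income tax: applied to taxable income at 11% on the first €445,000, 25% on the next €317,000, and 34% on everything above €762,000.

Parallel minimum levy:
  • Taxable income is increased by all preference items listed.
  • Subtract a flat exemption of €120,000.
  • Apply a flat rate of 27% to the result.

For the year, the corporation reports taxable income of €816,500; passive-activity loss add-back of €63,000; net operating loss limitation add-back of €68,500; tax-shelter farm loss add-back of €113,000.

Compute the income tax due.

Parallel minimum levy:
  Adjusted income: €816,500 + €63,000 + €68,500 + €113,000 = €1,061,000
  Less exemption €120,000 → base €941,000
  €941,000 × 27% = €254,070

Regular income tax:
  €445,000 × 11% = €48,950
  €317,000 × 25% = €79,250
  €54,500 × 34% = €18,530
  → €146,730

€254,070 > €146,730, so the parallel minimum levy is the binding amount.

€254,070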